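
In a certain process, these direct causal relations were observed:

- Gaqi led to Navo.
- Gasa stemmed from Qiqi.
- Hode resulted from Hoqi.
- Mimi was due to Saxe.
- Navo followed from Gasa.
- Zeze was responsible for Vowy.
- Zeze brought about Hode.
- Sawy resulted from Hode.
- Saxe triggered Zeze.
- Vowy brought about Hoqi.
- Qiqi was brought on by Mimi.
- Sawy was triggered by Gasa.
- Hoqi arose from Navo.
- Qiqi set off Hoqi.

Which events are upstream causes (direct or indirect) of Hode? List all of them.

Immediate causes of Hode: Zeze, Hoqi.
Further upstream: Saxe, Mimi, Qiqi, Gasa, Vowy, Navo, Gaqi.

Gaqi, Gasa, Hoqi, Mimi, Navo, Qiqi, Saxe, Vowy, Zeze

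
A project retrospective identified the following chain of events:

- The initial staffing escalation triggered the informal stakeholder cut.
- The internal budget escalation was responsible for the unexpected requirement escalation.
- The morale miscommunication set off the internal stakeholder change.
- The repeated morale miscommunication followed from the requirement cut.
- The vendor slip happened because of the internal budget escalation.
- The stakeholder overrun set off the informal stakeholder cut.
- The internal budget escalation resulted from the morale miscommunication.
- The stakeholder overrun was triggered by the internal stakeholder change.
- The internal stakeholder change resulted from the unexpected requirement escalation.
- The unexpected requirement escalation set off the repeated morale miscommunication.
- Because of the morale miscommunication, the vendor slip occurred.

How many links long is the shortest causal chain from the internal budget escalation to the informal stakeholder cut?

4

Shortest chain: the internal budget escalation → the unexpected requirement escalation → the internal stakeholder change → the stakeholder overrun → the informal stakeholder cut.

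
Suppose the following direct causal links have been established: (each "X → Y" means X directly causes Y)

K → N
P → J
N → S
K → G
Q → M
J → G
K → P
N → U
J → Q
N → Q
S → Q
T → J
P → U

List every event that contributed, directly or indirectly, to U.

Immediate causes of U: P, N.
Further upstream: K.

K, N, P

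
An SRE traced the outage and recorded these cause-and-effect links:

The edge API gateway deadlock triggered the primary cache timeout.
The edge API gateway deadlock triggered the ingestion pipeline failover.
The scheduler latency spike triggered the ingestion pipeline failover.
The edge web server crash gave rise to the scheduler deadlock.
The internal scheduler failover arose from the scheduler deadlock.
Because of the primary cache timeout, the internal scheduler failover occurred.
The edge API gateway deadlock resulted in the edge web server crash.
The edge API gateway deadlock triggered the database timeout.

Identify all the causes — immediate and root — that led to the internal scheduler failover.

Immediate causes of the internal scheduler failover: the primary cache timeout, the scheduler deadlock.
Further upstream: the edge API gateway deadlock, the edge web server crash.

the edge API gateway deadlock, the edge web server crash, the primary cache timeout, the scheduler deadlock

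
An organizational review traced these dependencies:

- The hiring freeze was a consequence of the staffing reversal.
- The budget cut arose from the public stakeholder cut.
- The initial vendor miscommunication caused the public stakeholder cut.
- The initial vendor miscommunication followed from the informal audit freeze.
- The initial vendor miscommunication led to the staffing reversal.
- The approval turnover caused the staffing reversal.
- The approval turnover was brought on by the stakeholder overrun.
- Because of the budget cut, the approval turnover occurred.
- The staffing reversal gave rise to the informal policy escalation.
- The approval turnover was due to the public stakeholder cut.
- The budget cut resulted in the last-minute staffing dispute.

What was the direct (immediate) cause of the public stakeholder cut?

Upstream contributors include the informal audit freeze, but only the initial vendor miscommunication feeds directly into the public stakeholder cut.

the initial vendor miscommunication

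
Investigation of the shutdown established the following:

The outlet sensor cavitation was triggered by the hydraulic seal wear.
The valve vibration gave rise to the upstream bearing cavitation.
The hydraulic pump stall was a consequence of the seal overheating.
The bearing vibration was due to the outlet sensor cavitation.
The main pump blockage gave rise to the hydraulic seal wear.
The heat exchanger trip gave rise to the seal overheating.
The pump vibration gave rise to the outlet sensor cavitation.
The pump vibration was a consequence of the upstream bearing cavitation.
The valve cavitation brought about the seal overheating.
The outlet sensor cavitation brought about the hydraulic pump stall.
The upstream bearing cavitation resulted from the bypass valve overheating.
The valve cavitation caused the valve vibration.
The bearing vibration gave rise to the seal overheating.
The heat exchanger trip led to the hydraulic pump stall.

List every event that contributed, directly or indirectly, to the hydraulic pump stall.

the bearing vibration, the bypass valve overheating, the heat exchanger trip, the hydraulic seal wear, the main pump blockage, the outlet sensor cavitation, the pump vibration, the seal overheating, the upstream bearing cavitation, the valve cavitation, the valve vibration

Immediate causes of the hydraulic pump stall: the outlet sensor cavitation, the heat exchanger trip, the seal overheating.
Further upstream: the bypass valve overheating, the main pump blockage, the valve cavitation, the valve vibration, the upstream bearing cavitation, the hydraulic seal wear, the pump vibration, the bearing vibration.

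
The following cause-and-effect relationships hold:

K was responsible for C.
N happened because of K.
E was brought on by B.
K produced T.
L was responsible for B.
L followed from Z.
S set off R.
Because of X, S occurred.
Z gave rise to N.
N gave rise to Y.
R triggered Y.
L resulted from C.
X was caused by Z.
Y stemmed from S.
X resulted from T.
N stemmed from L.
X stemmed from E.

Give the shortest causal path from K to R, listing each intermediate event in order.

K → T
T → X
X → S
S → R
Length: 4 steps.

K → T → X → S → R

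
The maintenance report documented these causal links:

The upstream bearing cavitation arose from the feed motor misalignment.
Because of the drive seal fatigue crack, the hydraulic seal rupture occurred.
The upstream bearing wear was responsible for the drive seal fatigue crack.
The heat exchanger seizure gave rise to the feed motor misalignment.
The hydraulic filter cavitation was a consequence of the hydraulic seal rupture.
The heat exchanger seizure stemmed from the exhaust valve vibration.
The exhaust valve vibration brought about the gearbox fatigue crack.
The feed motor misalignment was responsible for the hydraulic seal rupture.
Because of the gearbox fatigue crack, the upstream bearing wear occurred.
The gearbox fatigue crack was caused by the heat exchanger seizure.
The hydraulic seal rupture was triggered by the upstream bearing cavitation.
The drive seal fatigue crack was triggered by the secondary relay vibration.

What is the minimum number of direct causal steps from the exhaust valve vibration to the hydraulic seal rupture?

3

Shortest chain: the exhaust valve vibration → the heat exchanger seizure → the feed motor misalignment → the hydraulic seal rupture.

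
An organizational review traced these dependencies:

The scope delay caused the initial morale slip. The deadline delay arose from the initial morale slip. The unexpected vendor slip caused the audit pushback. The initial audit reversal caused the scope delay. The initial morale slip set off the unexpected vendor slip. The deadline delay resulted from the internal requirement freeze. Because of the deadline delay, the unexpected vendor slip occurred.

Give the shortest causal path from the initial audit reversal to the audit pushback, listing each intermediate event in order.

the initial audit reversal → the scope delay
the scope delay → the initial morale slip
the initial morale slip → the unexpected vendor slip
the unexpected vendor slip → the audit pushback
Length: 4 steps.

the initial audit reversal → the scope delay → the initial morale slip → the unexpected vendor slip → the audit pushback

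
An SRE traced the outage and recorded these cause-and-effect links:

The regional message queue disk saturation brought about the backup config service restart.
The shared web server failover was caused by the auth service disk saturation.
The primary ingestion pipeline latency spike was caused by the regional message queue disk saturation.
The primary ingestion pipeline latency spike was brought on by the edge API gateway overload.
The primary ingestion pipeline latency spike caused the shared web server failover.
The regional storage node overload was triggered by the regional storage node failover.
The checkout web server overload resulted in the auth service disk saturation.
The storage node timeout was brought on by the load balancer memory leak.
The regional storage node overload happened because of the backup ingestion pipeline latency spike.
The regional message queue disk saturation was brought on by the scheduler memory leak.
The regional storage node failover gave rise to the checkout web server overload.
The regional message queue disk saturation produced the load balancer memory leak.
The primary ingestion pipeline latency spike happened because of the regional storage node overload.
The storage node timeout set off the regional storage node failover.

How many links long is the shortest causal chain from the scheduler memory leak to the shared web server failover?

3

Shortest chain: the scheduler memory leak → the regional message queue disk saturation → the primary ingestion pipeline latency spike → the shared web server failover.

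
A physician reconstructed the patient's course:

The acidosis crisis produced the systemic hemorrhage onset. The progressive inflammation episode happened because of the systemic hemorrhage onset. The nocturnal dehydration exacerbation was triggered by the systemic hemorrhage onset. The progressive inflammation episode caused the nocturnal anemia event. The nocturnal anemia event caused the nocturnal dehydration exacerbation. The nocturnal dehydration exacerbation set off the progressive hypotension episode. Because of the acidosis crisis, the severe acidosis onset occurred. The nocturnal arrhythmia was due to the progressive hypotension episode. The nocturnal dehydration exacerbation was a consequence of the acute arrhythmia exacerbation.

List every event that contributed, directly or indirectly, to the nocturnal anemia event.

the acidosis crisis, the progressive inflammation episode, the systemic hemorrhage onset

Immediate cause of the nocturnal anemia event: the progressive inflammation episode.
Further upstream: the acidosis crisis, the systemic hemorrhage onset.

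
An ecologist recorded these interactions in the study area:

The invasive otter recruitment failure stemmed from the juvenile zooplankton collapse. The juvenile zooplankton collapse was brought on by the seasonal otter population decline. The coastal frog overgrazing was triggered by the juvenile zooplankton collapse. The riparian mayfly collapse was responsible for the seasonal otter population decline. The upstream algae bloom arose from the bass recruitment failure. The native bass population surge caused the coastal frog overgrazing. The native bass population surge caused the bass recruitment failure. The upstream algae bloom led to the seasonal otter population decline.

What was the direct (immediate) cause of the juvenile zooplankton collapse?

Upstream contributors include the native bass population surge, the bass recruitment failure, the upstream algae bloom, the riparian mayfly collapse, but only the seasonal otter population decline feeds directly into the juvenile zooplankton collapse.

the seasonal otter population decline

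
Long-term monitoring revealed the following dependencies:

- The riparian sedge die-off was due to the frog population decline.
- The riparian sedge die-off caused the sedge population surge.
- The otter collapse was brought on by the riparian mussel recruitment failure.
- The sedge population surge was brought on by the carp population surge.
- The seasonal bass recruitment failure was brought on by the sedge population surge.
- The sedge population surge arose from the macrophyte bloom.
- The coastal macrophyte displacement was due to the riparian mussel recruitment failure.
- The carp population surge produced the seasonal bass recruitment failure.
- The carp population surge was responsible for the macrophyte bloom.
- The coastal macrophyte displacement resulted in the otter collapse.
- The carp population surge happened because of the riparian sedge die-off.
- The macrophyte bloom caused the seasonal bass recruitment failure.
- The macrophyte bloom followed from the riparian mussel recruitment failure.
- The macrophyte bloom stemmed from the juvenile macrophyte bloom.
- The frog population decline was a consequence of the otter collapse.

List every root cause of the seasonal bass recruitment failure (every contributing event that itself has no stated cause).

Tracing upstream from the seasonal bass recruitment failure: the seasonal bass recruitment failure ← the macrophyte bloom ← the riparian mussel recruitment failure.
A separate upstream branch: the seasonal bass recruitment failure ← the macrophyte bloom ← the juvenile macrophyte bloom.
Each of those chain origins has no stated cause.

the juvenile macrophyte bloom, the riparian mussel recruitment failure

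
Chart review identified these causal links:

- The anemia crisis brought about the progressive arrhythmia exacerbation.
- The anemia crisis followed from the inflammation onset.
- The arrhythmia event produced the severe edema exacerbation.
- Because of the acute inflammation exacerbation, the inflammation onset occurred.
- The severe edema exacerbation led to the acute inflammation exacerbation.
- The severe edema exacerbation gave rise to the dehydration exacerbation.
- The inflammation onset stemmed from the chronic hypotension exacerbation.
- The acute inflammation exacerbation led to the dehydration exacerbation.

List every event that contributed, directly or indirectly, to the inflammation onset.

the acute inflammation exacerbation, the arrhythmia event, the chronic hypotension exacerbation, the severe edema exacerbation

Immediate causes of the inflammation onset: the acute inflammation exacerbation, the chronic hypotension exacerbation.
Further upstream: the arrhythmia event, the severe edema exacerbation.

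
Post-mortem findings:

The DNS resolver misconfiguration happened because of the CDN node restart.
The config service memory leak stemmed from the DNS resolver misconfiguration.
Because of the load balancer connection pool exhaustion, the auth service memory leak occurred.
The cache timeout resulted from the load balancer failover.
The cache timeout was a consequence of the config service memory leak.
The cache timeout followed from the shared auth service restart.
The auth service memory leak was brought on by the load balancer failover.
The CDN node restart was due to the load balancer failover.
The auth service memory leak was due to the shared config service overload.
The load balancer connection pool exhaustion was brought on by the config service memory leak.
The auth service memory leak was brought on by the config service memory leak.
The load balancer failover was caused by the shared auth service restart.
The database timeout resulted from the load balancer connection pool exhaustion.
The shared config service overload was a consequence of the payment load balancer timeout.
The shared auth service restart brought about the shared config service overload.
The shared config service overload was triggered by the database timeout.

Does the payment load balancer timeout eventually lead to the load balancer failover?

No

The payment load balancer timeout leads to the shared config service overload, the auth service memory leak; the load balancer failover is not among them.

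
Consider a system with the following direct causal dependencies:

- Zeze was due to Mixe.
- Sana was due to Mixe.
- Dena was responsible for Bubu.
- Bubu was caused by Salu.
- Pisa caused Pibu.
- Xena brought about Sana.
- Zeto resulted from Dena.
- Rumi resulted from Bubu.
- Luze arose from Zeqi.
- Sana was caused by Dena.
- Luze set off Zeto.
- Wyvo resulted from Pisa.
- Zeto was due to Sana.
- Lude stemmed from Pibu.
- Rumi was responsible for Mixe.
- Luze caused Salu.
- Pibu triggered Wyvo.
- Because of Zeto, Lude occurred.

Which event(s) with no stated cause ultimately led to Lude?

Tracing upstream from Lude: Lude ← Zeto ← Luze ← Zeqi.
A separate upstream branch: Lude ← Zeto ← Sana ← Xena.
A separate upstream branch: Lude ← Zeto ← Dena.
A separate upstream branch: Lude ← Pibu ← Pisa.
Each of those chain origins has no stated cause.

Dena, Pisa, Xena, Zeqi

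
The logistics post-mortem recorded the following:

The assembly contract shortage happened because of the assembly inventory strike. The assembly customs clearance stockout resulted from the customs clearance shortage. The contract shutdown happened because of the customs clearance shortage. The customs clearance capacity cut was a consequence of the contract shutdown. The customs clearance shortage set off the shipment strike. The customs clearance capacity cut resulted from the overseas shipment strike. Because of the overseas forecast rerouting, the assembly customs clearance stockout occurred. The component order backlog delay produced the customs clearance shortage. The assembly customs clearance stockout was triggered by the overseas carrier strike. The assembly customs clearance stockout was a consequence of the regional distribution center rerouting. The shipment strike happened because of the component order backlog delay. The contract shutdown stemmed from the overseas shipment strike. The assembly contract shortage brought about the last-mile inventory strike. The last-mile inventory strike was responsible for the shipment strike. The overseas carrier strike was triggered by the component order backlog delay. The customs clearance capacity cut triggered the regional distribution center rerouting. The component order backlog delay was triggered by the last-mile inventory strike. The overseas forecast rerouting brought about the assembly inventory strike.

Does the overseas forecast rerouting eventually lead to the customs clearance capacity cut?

There is a causal chain: the overseas forecast rerouting → the assembly inventory strike → the assembly contract shortage → the last-mile inventory strike → the component order backlog delay → the customs clearance shortage → the contract shutdown → the customs clearance capacity cut.

Yes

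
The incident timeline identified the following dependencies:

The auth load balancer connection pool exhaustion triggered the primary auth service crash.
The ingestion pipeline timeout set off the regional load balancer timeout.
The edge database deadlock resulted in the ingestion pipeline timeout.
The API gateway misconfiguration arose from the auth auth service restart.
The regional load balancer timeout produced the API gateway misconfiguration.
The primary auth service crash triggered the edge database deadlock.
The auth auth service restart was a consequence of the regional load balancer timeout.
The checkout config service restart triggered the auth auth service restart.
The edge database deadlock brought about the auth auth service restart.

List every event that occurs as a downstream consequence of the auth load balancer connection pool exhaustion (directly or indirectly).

Direct effects: the primary auth service crash.
2 steps out: the edge database deadlock.
3 steps out: the ingestion pipeline timeout, the auth auth service restart.
4 steps out: the regional load balancer timeout, the API gateway misconfiguration.
Not reachable from it: the checkout config service restart.

the API gateway misconfiguration, the auth auth service restart, the edge database deadlock, the ingestion pipeline timeout, the primary auth service crash, the regional load balancer timeout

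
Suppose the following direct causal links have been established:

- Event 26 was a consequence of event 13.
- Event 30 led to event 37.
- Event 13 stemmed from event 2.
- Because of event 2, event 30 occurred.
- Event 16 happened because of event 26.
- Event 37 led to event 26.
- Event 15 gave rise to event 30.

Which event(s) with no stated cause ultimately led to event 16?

event 15, event 2

Tracing upstream from event 16: event 16 ← event 26 ← event 13 ← event 2.
A separate upstream branch: event 16 ← event 26 ← event 37 ← event 30 ← event 15.
Each of those chain origins has no stated cause.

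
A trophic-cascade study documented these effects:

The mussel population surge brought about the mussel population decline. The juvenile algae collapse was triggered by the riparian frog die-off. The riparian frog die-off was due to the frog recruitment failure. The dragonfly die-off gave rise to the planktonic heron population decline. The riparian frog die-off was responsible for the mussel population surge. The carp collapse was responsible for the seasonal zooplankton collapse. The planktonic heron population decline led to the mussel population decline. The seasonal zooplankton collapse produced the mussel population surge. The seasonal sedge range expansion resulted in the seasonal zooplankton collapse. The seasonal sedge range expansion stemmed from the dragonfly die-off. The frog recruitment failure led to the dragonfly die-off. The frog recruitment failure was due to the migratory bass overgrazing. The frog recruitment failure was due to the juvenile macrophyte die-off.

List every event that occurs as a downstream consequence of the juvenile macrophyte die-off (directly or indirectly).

the dragonfly die-off, the frog recruitment failure, the juvenile algae collapse, the mussel population decline, the mussel population surge, the planktonic heron population decline, the riparian frog die-off, the seasonal sedge range expansion, the seasonal zooplankton collapse

Direct effects: the frog recruitment failure.
2 steps out: the riparian frog die-off, the dragonfly die-off.
3 steps out: the planktonic heron population decline, the seasonal sedge range expansion, the mussel population surge, the juvenile algae collapse.
4 steps out: the seasonal zooplankton collapse, the mussel population decline.
Not reachable from it: the migratory bass overgrazing, the carp collapse.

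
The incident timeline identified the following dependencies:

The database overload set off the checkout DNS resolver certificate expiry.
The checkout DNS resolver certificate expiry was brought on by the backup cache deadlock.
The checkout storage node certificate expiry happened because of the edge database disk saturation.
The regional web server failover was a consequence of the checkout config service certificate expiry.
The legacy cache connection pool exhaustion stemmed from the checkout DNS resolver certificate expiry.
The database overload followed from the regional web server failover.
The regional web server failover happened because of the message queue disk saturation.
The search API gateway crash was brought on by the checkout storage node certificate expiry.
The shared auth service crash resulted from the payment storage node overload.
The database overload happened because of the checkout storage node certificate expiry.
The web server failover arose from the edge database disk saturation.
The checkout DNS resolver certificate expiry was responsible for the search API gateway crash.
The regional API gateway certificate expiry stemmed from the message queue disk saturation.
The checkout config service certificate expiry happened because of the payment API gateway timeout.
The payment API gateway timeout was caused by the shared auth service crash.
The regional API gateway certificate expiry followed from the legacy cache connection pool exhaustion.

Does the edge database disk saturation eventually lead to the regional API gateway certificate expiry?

Yes

There is a causal chain: the edge database disk saturation → the checkout storage node certificate expiry → the database overload → the checkout DNS resolver certificate expiry → the legacy cache connection pool exhaustion → the regional API gateway certificate expiry.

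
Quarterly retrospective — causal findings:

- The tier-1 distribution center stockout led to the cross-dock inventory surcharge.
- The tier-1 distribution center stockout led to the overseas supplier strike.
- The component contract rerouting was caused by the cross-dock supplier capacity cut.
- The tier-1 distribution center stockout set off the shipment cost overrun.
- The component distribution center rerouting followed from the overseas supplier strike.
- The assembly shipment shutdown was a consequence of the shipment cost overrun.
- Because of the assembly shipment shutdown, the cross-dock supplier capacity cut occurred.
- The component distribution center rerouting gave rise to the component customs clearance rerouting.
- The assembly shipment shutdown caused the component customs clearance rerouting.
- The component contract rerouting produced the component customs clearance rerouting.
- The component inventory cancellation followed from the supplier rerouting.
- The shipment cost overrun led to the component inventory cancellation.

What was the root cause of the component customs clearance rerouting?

the tier-1 distribution center stockout

Tracing upstream from the component customs clearance rerouting: the component customs clearance rerouting ← the component distribution center rerouting ← the overseas supplier strike ← the tier-1 distribution center stockout.
The tier-1 distribution center stockout has no stated cause, so it is the root.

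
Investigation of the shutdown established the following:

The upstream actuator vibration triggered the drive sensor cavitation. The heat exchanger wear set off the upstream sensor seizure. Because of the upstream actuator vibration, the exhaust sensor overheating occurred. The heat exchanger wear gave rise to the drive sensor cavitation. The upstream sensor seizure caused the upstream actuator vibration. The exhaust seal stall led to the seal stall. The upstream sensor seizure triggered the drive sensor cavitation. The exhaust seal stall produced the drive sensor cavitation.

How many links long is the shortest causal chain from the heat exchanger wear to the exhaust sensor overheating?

Shortest chain: the heat exchanger wear → the upstream sensor seizure → the upstream actuator vibration → the exhaust sensor overheating.

3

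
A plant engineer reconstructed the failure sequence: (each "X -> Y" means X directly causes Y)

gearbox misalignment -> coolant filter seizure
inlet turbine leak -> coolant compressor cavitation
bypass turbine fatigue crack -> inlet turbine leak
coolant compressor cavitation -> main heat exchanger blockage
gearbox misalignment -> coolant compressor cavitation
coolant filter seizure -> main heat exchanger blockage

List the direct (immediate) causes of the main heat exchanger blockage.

the coolant compressor cavitation, the coolant filter seizure

Upstream contributors include the bypass turbine fatigue crack, the gearbox misalignment, the inlet turbine leak, but only the coolant compressor cavitation, the coolant filter seizure feed directly into the main heat exchanger blockage.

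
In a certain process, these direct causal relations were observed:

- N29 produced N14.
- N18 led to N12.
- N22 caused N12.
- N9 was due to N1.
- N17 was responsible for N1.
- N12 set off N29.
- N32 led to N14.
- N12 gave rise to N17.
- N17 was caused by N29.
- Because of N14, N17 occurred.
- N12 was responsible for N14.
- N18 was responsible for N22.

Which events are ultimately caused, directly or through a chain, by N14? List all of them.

Direct effects: N17.
2 steps out: N1.
3 steps out: N9.
Not reachable from it: N18, N22, N12, N29, N32.

N1, N17, N9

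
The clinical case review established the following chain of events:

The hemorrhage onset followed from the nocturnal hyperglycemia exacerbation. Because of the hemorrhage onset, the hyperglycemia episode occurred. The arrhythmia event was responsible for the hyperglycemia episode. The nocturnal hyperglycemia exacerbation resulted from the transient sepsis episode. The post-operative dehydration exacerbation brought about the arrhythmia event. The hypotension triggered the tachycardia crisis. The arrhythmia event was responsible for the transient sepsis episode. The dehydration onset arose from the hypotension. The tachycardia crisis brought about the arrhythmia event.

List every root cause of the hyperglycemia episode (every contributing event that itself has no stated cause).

the hypotension, the post-operative dehydration exacerbation

Tracing upstream from the hyperglycemia episode: the hyperglycemia episode ← the arrhythmia event ← the tachycardia crisis ← the hypotension.
A separate upstream branch: the hyperglycemia episode ← the arrhythmia event ← the post-operative dehydration exacerbation.
Each of those chain origins has no stated cause.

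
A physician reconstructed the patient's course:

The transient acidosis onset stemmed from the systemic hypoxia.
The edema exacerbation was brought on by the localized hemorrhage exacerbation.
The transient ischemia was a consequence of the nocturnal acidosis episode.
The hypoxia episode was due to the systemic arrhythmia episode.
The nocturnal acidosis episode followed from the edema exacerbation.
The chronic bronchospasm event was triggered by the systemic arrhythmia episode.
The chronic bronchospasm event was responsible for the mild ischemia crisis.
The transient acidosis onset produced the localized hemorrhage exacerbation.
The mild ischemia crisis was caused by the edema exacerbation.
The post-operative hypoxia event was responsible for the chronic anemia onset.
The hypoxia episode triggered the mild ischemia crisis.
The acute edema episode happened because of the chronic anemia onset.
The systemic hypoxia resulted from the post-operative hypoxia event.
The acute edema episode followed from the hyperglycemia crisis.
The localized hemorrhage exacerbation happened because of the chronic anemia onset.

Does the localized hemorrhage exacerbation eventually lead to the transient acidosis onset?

No

The localized hemorrhage exacerbation leads to the edema exacerbation, the nocturnal acidosis episode, the transient ischemia, the mild ischemia crisis; the transient acidosis onset is not among them.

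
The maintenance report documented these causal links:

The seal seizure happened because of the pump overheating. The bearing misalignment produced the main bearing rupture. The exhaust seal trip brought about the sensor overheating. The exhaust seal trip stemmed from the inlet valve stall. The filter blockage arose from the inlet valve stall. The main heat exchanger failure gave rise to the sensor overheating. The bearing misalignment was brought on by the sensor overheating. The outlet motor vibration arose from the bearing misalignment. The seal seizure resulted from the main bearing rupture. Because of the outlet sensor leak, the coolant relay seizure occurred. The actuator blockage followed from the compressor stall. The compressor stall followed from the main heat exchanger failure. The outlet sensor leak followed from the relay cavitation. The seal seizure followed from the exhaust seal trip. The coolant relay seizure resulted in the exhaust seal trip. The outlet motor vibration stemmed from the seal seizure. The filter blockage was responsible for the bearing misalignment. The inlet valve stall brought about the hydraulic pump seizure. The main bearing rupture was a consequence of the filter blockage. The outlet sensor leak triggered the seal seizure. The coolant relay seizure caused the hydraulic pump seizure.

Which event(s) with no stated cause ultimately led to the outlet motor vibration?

Tracing upstream from the outlet motor vibration: the outlet motor vibration ← the bearing misalignment ← the filter blockage ← the inlet valve stall.
A separate upstream branch: the outlet motor vibration ← the seal seizure ← the outlet sensor leak ← the relay cavitation.
A separate upstream branch: the outlet motor vibration ← the seal seizure ← the pump overheating.
A separate upstream branch: the outlet motor vibration ← the bearing misalignment ← the sensor overheating ← the main heat exchanger failure.
Each of those chain origins has no stated cause.

the inlet valve stall, the main heat exchanger failure, the pump overheating, the relay cavitation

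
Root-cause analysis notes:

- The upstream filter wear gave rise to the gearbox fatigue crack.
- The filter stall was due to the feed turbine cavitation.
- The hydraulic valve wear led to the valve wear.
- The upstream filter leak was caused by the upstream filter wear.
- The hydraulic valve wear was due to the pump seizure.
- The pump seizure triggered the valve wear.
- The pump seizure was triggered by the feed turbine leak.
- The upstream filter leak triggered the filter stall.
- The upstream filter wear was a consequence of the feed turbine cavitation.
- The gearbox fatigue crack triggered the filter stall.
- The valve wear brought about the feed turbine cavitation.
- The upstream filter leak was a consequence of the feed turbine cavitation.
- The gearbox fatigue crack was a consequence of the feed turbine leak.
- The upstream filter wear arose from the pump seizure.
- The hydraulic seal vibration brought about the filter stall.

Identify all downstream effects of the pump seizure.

the feed turbine cavitation, the filter stall, the gearbox fatigue crack, the hydraulic valve wear, the upstream filter leak, the upstream filter wear, the valve wear

Direct effects: the hydraulic valve wear, the valve wear, the upstream filter wear.
2 steps out: the feed turbine cavitation, the upstream filter leak, the gearbox fatigue crack.
3 steps out: the filter stall.
Not reachable from it: the hydraulic seal vibration, the feed turbine leak.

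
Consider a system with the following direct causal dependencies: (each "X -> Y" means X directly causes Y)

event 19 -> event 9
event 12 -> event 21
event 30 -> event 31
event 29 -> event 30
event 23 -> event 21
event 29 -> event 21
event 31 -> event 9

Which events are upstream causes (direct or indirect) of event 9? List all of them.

event 19, event 29, event 30, event 31

Immediate causes of event 9: event 19, event 31.
Further upstream: event 29, event 30.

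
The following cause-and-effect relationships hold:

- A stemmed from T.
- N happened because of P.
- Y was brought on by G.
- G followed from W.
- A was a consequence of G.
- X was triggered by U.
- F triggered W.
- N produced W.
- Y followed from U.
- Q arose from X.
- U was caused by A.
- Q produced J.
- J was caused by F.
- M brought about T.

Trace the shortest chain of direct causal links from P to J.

P → N
N → W
W → G
G → A
A → U
U → X
X → Q
Q → J
Length: 8 steps.

P → N → W → G → A → U → X → Q → J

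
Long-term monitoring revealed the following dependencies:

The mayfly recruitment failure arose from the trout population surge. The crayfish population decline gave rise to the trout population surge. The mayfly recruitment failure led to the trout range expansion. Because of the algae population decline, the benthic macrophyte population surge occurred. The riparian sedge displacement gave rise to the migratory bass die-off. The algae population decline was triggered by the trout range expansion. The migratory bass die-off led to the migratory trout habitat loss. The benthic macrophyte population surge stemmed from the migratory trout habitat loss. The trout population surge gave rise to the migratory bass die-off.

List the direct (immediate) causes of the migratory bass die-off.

Upstream contributors include the crayfish population decline, but only the riparian sedge displacement, the trout population surge feed directly into the migratory bass die-off.

the riparian sedge displacement, the trout population surge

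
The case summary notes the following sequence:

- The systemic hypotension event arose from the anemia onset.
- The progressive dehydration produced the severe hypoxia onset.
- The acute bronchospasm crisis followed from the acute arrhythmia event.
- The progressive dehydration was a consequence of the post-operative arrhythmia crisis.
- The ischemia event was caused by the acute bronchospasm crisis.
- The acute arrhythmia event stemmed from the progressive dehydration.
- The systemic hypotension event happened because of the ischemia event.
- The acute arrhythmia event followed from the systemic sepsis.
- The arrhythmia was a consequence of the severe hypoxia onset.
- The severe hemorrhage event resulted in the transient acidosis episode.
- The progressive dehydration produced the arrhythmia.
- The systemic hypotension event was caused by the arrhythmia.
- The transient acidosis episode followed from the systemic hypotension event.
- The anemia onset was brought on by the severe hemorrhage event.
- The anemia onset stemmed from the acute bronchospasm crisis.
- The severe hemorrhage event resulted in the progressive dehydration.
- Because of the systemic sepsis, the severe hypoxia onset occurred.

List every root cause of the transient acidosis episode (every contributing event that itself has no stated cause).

Tracing upstream from the transient acidosis episode: the transient acidosis episode ← the severe hemorrhage event.
A separate upstream branch: the transient acidosis episode ← the systemic hypotension event ← the arrhythmia ← the severe hypoxia onset ← the systemic sepsis.
A separate upstream branch: the transient acidosis episode ← the systemic hypotension event ← the arrhythmia ← the progressive dehydration ← the post-operative arrhythmia crisis.
Each of those chain origins has no stated cause.

the post-operative arrhythmia crisis, the severe hemorrhage event, the systemic sepsis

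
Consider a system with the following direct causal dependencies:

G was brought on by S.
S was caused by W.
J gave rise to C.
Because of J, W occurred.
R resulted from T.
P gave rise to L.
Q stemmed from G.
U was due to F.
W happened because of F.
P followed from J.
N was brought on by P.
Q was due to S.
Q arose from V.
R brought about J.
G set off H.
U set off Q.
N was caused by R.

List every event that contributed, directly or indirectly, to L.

J, P, R, T

Immediate cause of L: P.
Further upstream: T, R, J.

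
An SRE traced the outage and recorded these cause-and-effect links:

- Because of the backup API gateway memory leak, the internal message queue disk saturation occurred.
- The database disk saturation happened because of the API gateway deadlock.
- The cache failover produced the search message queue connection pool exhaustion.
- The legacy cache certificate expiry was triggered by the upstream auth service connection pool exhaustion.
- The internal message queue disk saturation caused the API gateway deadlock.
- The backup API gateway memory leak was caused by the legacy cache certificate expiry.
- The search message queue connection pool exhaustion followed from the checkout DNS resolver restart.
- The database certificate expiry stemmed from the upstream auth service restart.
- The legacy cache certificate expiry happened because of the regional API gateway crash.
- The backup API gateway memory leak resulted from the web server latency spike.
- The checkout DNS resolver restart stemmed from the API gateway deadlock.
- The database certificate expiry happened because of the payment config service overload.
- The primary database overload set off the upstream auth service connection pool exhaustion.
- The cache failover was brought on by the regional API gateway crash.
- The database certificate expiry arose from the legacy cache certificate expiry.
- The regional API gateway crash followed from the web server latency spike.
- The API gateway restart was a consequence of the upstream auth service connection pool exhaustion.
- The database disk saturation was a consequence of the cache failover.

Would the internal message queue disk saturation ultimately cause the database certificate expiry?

The internal message queue disk saturation leads to the API gateway deadlock, the checkout DNS resolver restart, the search message queue connection pool exhaustion, the database disk saturation; the database certificate expiry is not among them.

No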